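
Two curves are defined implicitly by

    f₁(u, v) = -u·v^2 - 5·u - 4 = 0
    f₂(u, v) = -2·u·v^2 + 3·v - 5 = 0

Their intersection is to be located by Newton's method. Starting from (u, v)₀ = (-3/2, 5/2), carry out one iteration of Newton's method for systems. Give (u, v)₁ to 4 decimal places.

At (-3/2, 5/2): F = (12.8750, 21.2500).
Jacobian J = [[-v^2 - 5, -2·u·v], [-2·v^2, -4·u·v + 3]].
At the point, J = [[-11.2500, 7.5000], [-12.5000, 18.0000]] (det J = -108.7500).
Solving J·Δ = −F gives Δ = (0.6655, -0.7184).
Then the next iterate is (u, v)₁ = (-0.8345, 1.7816).

(-0.8345, 1.7816)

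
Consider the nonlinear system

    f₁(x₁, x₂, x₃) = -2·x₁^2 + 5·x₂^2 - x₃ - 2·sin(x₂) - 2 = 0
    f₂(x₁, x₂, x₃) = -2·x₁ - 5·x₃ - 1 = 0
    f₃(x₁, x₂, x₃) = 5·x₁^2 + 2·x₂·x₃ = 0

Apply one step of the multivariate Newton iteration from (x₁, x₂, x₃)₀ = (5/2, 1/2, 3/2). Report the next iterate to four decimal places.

(1.2430, 0.7903, -0.6972)

At (5/2, 1/2, 3/2): F = (-15.708851, -13.5000, 32.7500).
Jacobian J = [[-4·x₁, 10·x₂ - 2·cos(x₂), -1], [-2, 0, -5], [10·x₁, 2·x₃, 2·x₂]].
At the point, J = [[-10.0000, 3.244835, -1.0000], [-2.0000, 0.0000, -5.0000], [25.0000, 3.0000, 1.0000]] (det J = -543.114690).
Solving J·Δ = −F gives Δ = (-1.2570, 0.2903, -2.1972).
Then the next iterate is (x₁, x₂, x₃)₁ = (1.2430, 0.7903, -0.6972).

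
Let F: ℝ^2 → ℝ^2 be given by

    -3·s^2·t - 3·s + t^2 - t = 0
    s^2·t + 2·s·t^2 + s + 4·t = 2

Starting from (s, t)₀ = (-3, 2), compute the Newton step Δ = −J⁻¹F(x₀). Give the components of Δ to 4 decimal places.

(0.9218, -0.5241)

At (-3, 2): F = (-43.0000, -3.0000).
Jacobian J = [[-6·s·t - 3, -3·s^2 + 2·t - 1], [2·s·t + 2·t^2 + 1, s^2 + 4·s·t + 4]].
At the point, J = [[33.0000, -24.0000], [-3.0000, -11.0000]] (det J = -435.0000).
Solving J·Δ = −F gives Δ = (0.9218, -0.5241).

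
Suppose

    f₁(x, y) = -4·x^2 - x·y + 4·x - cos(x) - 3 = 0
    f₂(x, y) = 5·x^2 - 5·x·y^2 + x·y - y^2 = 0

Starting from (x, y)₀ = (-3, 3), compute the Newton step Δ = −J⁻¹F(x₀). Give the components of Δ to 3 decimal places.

(1.708, -0.482)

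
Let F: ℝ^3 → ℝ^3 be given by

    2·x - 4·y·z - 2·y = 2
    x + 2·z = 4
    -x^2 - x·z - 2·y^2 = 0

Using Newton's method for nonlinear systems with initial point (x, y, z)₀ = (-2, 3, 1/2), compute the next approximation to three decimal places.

(3.953, 2.907, 0.023)

At (-2, 3, 1/2): F = (-18.000, -5.000, -21.000).
Jacobian J = [[2, -4·z - 2, -4·y], [1, 0, 2], [-2·x - z, -4·y, -x]].
At the point, J = [[2.000, -4.000, -12.000], [1.000, 0.000, 2.000], [3.500, -12.000, 2.000]] (det J = 172.000).
Solving J·Δ = −F gives Δ = (5.953, -0.093, -0.477).
Then the next iterate is (x, y, z)₁ = (3.953, 2.907, 0.023).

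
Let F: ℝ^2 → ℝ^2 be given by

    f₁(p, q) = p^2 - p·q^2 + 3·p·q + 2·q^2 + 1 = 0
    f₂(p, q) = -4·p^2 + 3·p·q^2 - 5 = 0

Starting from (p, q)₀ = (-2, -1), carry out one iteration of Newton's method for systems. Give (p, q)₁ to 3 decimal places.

(-0.835, -0.594)

At (-2, -1): F = (15.000, -27.000).
Jacobian J = [[2·p - q^2 + 3·q, -2·p·q + 3·p + 4·q], [-8·p + 3·q^2, 6·p·q]].
At the point, J = [[-8.000, -14.000], [19.000, 12.000]] (det J = 170.000).
Solving J·Δ = −F gives Δ = (1.165, 0.406).
Then the next iterate is (p, q)₁ = (-0.835, -0.594).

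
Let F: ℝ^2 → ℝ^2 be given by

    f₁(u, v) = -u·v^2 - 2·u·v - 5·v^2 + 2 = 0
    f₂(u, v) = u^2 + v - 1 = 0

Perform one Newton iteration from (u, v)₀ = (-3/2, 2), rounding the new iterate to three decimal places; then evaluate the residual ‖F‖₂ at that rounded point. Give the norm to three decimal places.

At (-3/2, 2): F = (-6.000, 3.250).
Jacobian J = [[-v^2 - 2·v, -2·u·v - 2·u - 10·v], [2·u, 1]].
At the point, J = [[-8.000, -11.000], [-3.000, 1.000]] (det J = -41.000).
Solving J·Δ = −F gives Δ = (0.726, -1.073).
Then the next iterate is (u, v)₁ = (-0.774, 0.927).
Re-evaluating at (-0.774, 0.927): F = (-0.19653, 0.52608), so ‖F‖₂ = 0.562.

0.562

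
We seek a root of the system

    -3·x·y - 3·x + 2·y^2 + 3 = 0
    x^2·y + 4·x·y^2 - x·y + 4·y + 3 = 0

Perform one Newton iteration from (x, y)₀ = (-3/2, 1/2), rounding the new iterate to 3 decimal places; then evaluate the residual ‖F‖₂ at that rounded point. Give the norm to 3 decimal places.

7172.532

At (-3/2, 1/2): F = (10.250, 5.375).
Jacobian J = [[-3·y - 3, -3·x + 4·y], [2·x·y + 4·y^2 - y, x^2 + 8·x·y - x + 4]].
At the point, J = [[-4.500, 6.500], [-1.000, 1.750]] (det J = -1.375).
Solving J·Δ = −F gives Δ = (-12.364, -10.136).
Then the next iterate is (x, y)₁ = (-13.864, -9.636).
Re-evaluating at (-13.864, -9.636): F = (-170.48352, -7170.50586), so ‖F‖₂ = 7172.532.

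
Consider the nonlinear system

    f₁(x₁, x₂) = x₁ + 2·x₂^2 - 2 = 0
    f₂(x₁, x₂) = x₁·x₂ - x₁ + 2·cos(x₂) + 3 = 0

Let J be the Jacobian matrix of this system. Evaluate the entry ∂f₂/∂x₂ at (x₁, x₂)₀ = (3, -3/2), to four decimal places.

4.9950

∂f₂/∂x₂ = x₁ - 2·sin(x₂).
At (3, -3/2) this is 4.9950.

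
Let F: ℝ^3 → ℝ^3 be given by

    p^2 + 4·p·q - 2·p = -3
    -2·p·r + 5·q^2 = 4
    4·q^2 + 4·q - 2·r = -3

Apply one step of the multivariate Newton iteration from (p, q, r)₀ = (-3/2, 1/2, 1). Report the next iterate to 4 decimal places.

At (-3/2, 1/2, 1): F = (5.2500, 0.2500, 4.0000).
Jacobian J = [[2·p + 4·q - 2, 4·p, 0], [-2·r, 10·q, -2·p], [0, 8·q + 4, -2]].
At the point, J = [[-3.0000, -6.0000, 0.0000], [-2.0000, 5.0000, 3.0000], [0.0000, 8.0000, -2.0000]] (det J = 126.0000).
Solving J·Δ = −F gives Δ = (2.0119, -0.1310, 1.4762).
Then the next iterate is (p, q, r)₁ = (0.5119, 0.3690, 2.4762).

(0.5119, 0.3690, 2.4762)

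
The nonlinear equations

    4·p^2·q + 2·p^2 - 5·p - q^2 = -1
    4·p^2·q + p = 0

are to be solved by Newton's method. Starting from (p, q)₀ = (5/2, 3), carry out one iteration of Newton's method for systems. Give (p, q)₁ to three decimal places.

At (5/2, 3): F = (67.000, 77.500).
Jacobian J = [[8·p·q + 4·p - 5, 4·p^2 - 2·q], [8·p·q + 1, 4·p^2]].
At the point, J = [[65.000, 19.000], [61.000, 25.000]] (det J = 466.000).
Solving J·Δ = −F gives Δ = (-0.435, -2.040).
Then the next iterate is (p, q)₁ = (2.065, 0.960).

(2.065, 0.960)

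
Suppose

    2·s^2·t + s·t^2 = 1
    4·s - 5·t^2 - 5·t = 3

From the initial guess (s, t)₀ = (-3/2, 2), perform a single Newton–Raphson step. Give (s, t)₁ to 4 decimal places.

(-0.9733, 0.5243)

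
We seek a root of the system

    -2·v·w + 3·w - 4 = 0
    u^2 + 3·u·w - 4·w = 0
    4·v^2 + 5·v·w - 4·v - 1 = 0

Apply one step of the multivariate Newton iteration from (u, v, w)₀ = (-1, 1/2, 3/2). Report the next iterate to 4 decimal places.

(3.0800, 0.2333, 1.6000)

At (-1, 1/2, 3/2): F = (-1.0000, -9.5000, 1.7500).
Jacobian J = [[0, -2·w, -2·v + 3], [2·u + 3·w, 0, 3·u - 4], [0, 8·v + 5·w - 4, 5·v]].
At the point, J = [[0.0000, -3.0000, 2.0000], [2.5000, 0.0000, -7.0000], [0.0000, 7.5000, 2.5000]] (det J = 56.2500).
Solving J·Δ = −F gives Δ = (4.0800, -0.2667, 0.1000).
Then the next iterate is (u, v, w)₁ = (3.0800, 0.2333, 1.6000).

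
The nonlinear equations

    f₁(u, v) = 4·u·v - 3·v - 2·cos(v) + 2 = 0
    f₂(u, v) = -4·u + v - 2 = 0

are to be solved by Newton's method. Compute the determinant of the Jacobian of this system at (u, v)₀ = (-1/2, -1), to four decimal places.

J = [[4·v, 4·u + 2·sin(v) - 3], [-4, 1]].
At the point, J = [[-4.0000, -6.682942], [-4.0000, 1.0000]].
det J = -30.7318.

-30.7318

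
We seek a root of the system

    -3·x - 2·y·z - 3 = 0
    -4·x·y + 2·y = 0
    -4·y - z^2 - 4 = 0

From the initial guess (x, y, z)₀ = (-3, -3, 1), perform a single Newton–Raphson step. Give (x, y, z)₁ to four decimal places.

(-2.0000, -0.8571, 0.2143)

At (-3, -3, 1): F = (12.0000, -42.0000, 7.0000).
Jacobian J = [[-3, -2·z, -2·y], [-4·y, -4·x + 2, 0], [0, -4, -2·z]].
At the point, J = [[-3.0000, -2.0000, 6.0000], [12.0000, 14.0000, 0.0000], [0.0000, -4.0000, -2.0000]] (det J = -252.0000).
Solving J·Δ = −F gives Δ = (1.0000, 2.1429, -0.7857).
Then the next iterate is (x, y, z)₁ = (-2.0000, -0.8571, 0.2143).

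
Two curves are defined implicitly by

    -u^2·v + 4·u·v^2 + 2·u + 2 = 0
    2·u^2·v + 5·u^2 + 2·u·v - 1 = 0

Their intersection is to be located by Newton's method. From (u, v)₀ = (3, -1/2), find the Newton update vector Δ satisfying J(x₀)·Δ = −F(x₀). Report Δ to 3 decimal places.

At (3, -1/2): F = (15.500, 32.000).
Jacobian J = [[-2·u·v + 4·v^2 + 2, -u^2 + 8·u·v], [4·u·v + 10·u + 2·v, 2·u^2 + 2·u]].
At the point, J = [[6.000, -21.000], [23.000, 24.000]] (det J = 627.000).
Solving J·Δ = −F gives Δ = (-1.665, 0.262).

(-1.665, 0.262)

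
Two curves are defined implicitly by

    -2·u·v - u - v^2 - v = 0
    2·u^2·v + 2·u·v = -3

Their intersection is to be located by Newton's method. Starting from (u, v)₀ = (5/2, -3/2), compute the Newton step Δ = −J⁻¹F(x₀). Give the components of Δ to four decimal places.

At (5/2, -3/2): F = (4.2500, -23.2500).
Jacobian J = [[-2·v - 1, -2·u - 2·v - 1], [4·u·v + 2·v, 2·u^2 + 2·u]].
At the point, J = [[2.0000, -3.0000], [-18.0000, 17.5000]] (det J = -19.0000).
Solving J·Δ = −F gives Δ = (0.2434, 1.5789).

(0.2434, 1.5789)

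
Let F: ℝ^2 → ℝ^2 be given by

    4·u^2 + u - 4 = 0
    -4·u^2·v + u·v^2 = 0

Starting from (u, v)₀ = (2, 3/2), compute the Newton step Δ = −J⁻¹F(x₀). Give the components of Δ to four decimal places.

At (2, 3/2): F = (14.0000, -19.5000).
Jacobian J = [[8·u + 1, 0], [-8·u·v + v^2, -4·u^2 + 2·u·v]].
At the point, J = [[17.0000, 0.0000], [-21.7500, -10.0000]] (det J = -170.0000).
Solving J·Δ = −F gives Δ = (-0.8235, -0.1588).

(-0.8235, -0.1588)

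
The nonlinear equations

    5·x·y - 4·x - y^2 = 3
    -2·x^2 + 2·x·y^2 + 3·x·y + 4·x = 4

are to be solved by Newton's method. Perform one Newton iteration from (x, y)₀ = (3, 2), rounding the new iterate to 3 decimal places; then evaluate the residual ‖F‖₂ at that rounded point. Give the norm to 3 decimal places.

6.188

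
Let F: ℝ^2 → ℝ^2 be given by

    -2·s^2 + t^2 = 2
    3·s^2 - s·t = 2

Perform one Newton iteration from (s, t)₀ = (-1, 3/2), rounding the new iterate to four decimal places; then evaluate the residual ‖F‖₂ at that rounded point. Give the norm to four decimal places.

0.3973

At (-1, 3/2): F = (-1.7500, 2.5000).
Jacobian J = [[-4·s, 2·t], [6·s - t, -s]].
At the point, J = [[4.0000, 3.0000], [-7.5000, 1.0000]] (det J = 26.5000).
Solving J·Δ = −F gives Δ = (0.3491, 0.1179).
Then the next iterate is (s, t)₁ = (-0.6509, 1.6179).
Re-evaluating at (-0.6509, 1.6179): F = (-0.229741, 0.324104), so ‖F‖₂ = 0.3973.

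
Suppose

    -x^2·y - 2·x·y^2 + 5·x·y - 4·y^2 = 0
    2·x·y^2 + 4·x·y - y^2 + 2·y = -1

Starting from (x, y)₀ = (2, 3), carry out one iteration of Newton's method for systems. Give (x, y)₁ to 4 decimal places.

At (2, 3): F = (-54.0000, 58.0000).
Jacobian J = [[-2·x·y - 2·y^2 + 5·y, -x^2 - 4·x·y + 5·x - 8·y], [2·y^2 + 4·y, 4·x·y + 4·x - 2·y + 2]].
At the point, J = [[-15.0000, -42.0000], [30.0000, 28.0000]] (det J = 840.0000).
Solving J·Δ = −F gives Δ = (-1.1000, -0.8929).
Then the next iterate is (x, y)₁ = (0.9000, 2.1071).

(0.9000, 2.1071)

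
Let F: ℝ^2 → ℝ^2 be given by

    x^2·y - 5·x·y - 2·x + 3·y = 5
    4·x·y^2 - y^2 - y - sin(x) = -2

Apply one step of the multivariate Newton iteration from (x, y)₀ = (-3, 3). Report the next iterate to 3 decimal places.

At (-3, 3): F = (82.000, -117.85888).
Jacobian J = [[2·x·y - 5·y - 2, x^2 - 5·x + 3], [4·y^2 - cos(x), 8·x·y - 2·y - 1]].
At the point, J = [[-35.000, 27.000], [36.98999, -79.000]] (det J = 1766.27020).
Solving J·Δ = −F gives Δ = (1.866, -0.618).
Then the next iterate is (x, y)₁ = (-1.134, 2.382).

(-1.134, 2.382)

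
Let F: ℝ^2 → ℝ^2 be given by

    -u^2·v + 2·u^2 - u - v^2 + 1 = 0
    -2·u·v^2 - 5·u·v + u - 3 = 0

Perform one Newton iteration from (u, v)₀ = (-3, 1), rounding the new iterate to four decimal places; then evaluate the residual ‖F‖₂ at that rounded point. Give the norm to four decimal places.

3.4876

At (-3, 1): F = (12.0000, 15.0000).
Jacobian J = [[-2·u·v + 4·u - 1, -u^2 - 2·v], [-2·v^2 - 5·v + 1, -4·u·v - 5·u]].
At the point, J = [[-7.0000, -11.0000], [-6.0000, 27.0000]] (det J = -255.0000).
Solving J·Δ = −F gives Δ = (1.9176, -0.1294).
Then the next iterate is (u, v)₁ = (-1.0824, 0.8706).
Re-evaluating at (-1.0824, 0.8706): F = (2.647649, 2.270085), so ‖F‖₂ = 3.4876.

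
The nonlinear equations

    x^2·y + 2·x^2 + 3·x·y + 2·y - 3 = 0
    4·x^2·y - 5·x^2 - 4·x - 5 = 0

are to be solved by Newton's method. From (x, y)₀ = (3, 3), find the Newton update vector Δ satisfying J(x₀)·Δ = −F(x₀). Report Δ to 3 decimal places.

At (3, 3): F = (75.000, 46.000).
Jacobian J = [[2·x·y + 4·x + 3·y, x^2 + 3·x + 2], [8·x·y - 10·x - 4, 4·x^2]].
At the point, J = [[39.000, 20.000], [38.000, 36.000]] (det J = 644.000).
Solving J·Δ = −F gives Δ = (-2.764, 1.640).

(-2.764, 1.640)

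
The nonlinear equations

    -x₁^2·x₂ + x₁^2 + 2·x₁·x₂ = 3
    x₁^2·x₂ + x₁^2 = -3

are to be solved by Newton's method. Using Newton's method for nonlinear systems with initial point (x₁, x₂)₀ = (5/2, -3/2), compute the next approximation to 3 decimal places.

At (5/2, -3/2): F = (5.125, -0.125).
Jacobian J = [[-2·x₁·x₂ + 2·x₁ + 2·x₂, -x₁^2 + 2·x₁], [2·x₁·x₂ + 2·x₁, x₁^2]].
At the point, J = [[9.500, -1.250], [-2.500, 6.250]] (det J = 56.250).
Solving J·Δ = −F gives Δ = (-0.567, -0.207).
Then the next iterate is (x₁, x₂)₁ = (1.933, -1.707).

(1.933, -1.707)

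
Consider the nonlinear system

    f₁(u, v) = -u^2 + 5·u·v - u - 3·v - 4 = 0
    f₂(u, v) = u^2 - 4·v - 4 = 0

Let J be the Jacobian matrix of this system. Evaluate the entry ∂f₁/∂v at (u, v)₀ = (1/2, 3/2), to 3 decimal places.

-0.500

∂f₁/∂v = 5·u - 3.
At (1/2, 3/2) this is -0.500.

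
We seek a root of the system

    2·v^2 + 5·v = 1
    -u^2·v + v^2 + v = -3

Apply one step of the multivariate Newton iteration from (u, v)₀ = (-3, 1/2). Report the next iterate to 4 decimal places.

(-3.4167, 0.2143)

At (-3, 1/2): F = (2.0000, -0.7500).
Jacobian J = [[0, 4·v + 5], [-2·u·v, -u^2 + 2·v + 1]].
At the point, J = [[0.0000, 7.0000], [3.0000, -7.0000]] (det J = -21.0000).
Solving J·Δ = −F gives Δ = (-0.4167, -0.2857).
Then the next iterate is (u, v)₁ = (-3.4167, 0.2143).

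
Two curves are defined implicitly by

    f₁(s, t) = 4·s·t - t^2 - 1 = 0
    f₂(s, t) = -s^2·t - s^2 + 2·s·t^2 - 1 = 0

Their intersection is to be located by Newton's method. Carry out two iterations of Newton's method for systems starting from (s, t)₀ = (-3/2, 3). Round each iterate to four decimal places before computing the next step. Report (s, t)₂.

(-0.8607, -0.3659)

At (-3/2, 3): F = (-28.0000, -37.0000).
Jacobian J = [[4·t, 4·s - 2·t], [-2·s·t - 2·s + 2·t^2, -s^2 + 4·s·t]].
At the point, J = [[12.0000, -12.0000], [30.0000, -20.2500]] (det J = 117.0000).
Solving J·Δ = −F gives Δ = (-1.0513, -3.3846).
Then the next iterate is (s, t)₁ = (-2.5513, -0.3846).
Round to (-2.5513, -0.3846) and repeat: F = (2.777003, -5.760482), J = [[-1.5384, -9.4360], [3.435974, -2.584212]].
Δ = (1.6906, 0.0187), so (s, t)₂ = (-0.8607, -0.3659).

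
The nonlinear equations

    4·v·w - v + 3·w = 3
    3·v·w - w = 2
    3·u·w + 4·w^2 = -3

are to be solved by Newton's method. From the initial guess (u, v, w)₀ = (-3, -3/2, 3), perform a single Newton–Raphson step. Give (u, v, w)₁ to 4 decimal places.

At (-3, -3/2, 3): F = (-10.5000, -18.5000, 12.0000).
Jacobian J = [[0, 4·w - 1, 4·v + 3], [0, 3·w, 3·v - 1], [3·w, 0, 3·u + 8·w]].
At the point, J = [[0.0000, 11.0000, -3.0000], [0.0000, 9.0000, -5.5000], [9.0000, 0.0000, 15.0000]] (det J = -301.5000).
Solving J·Δ = −F gives Δ = (4.0896, 0.0672, -3.2537).
Then the next iterate is (u, v, w)₁ = (1.0896, -1.4328, -0.2537).

(1.0896, -1.4328, -0.2537)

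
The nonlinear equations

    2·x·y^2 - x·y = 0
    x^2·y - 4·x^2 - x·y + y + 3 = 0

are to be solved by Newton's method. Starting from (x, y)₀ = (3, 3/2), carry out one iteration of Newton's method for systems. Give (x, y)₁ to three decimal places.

(1.508, 1.198)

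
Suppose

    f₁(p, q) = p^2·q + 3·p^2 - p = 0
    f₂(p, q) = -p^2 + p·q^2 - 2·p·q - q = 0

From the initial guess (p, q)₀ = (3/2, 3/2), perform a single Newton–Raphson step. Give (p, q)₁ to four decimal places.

(0.4596, 3.4468)

At (3/2, 3/2): F = (8.6250, -4.8750).
Jacobian J = [[2·p·q + 6·p - 1, p^2], [-2·p + q^2 - 2·q, 2·p·q - 2·p - 1]].
At the point, J = [[12.5000, 2.2500], [-3.7500, 0.5000]] (det J = 14.6875).
Solving J·Δ = −F gives Δ = (-1.0404, 1.9468).
Then the next iterate is (p, q)₁ = (0.4596, 3.4468).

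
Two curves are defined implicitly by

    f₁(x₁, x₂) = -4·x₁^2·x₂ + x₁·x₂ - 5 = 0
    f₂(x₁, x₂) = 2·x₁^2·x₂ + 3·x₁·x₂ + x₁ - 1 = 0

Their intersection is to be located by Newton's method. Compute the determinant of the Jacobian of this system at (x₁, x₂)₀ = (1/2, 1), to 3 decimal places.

-3.000

J = [[-8·x₁·x₂ + x₂, -4·x₁^2 + x₁], [4·x₁·x₂ + 3·x₂ + 1, 2·x₁^2 + 3·x₁]].
At the point, J = [[-3.000, -0.500], [6.000, 2.000]].
det J = -3.000.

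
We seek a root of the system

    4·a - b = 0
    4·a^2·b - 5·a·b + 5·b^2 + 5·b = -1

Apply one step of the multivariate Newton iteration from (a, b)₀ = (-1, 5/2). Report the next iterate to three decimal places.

(0.508, 2.032)

At (-1, 5/2): F = (-6.500, 67.250).
Jacobian J = [[4, -1], [8·a·b - 5·b, 4·a^2 - 5·a + 10·b + 5]].
At the point, J = [[4.000, -1.000], [-32.500, 39.000]] (det J = 123.500).
Solving J·Δ = −F gives Δ = (1.508, -0.468).
Then the next iterate is (a, b)₁ = (0.508, 2.032).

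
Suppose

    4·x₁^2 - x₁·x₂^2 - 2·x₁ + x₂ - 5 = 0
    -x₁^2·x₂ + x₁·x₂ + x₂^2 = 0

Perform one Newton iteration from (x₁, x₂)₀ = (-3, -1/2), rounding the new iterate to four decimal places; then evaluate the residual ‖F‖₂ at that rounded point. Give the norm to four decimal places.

8.3229

At (-3, -1/2): F = (37.2500, 6.2500).
Jacobian J = [[8·x₁ - x₂^2 - 2, -2·x₁·x₂ + 1], [-2·x₁·x₂ + x₂, -x₁^2 + x₁ + 2·x₂]].
At the point, J = [[-26.2500, -2.0000], [-3.5000, -13.0000]] (det J = 334.2500).
Solving J·Δ = −F gives Δ = (1.4114, 0.1008).
Then the next iterate is (x₁, x₂)₁ = (-1.5886, -0.3992).
Re-evaluating at (-1.5886, -0.3992): F = (8.125760, 1.800971), so ‖F‖₂ = 8.3229.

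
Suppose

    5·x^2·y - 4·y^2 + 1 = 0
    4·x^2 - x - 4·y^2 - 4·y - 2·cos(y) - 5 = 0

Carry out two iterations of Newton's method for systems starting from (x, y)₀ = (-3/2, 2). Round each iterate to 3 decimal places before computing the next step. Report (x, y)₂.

(-0.629, -0.472)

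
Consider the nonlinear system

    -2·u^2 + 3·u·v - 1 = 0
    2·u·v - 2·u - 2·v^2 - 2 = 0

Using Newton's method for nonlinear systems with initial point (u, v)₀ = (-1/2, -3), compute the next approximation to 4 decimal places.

(-0.3989, -1.4719)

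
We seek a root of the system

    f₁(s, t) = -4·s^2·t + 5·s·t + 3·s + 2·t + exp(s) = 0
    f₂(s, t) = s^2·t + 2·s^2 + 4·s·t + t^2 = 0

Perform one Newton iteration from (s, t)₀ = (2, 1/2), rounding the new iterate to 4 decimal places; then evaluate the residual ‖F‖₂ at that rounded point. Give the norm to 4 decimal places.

5.0531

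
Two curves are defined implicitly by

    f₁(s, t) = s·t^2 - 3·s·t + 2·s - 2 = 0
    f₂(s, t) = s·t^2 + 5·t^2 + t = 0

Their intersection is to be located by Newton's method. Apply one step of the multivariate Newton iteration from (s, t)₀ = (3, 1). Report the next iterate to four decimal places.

At (3, 1): F = (-2.0000, 9.0000).
Jacobian J = [[t^2 - 3·t + 2, 2·s·t - 3·s], [t^2, 2·s·t + 10·t + 1]].
At the point, J = [[0.0000, -3.0000], [1.0000, 17.0000]] (det J = 3.0000).
Solving J·Δ = −F gives Δ = (2.3333, -0.6667).
Then the next iterate is (s, t)₁ = (5.3333, 0.3333).

(5.3333, 0.3333)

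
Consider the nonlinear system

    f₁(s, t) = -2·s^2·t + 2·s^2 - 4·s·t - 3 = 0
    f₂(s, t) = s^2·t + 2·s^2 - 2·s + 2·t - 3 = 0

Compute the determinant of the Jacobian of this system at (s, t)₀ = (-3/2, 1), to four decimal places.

J = [[-4·s·t + 4·s - 4·t, -2·s^2 - 4·s], [2·s·t + 4·s - 2, s^2 + 2]].
At the point, J = [[-4.0000, 1.5000], [-11.0000, 4.2500]].
det J = -0.5000.

-0.5000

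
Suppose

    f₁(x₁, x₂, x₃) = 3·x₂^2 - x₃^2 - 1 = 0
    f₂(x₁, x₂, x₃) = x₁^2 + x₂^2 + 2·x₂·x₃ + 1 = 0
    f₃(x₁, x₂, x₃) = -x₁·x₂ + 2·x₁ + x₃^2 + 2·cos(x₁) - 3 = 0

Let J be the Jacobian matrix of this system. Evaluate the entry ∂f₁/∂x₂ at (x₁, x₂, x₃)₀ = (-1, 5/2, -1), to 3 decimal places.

15.000

∂f₁/∂x₂ = 6·x₂.
At (-1, 5/2, -1) this is 15.000.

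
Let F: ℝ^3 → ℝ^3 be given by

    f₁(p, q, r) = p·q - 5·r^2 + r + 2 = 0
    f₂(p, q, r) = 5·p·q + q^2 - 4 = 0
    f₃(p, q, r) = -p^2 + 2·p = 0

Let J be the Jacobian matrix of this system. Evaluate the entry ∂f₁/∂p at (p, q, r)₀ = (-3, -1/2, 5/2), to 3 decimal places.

-0.500

∂f₁/∂p = q.
At (-3, -1/2, 5/2) this is -0.500.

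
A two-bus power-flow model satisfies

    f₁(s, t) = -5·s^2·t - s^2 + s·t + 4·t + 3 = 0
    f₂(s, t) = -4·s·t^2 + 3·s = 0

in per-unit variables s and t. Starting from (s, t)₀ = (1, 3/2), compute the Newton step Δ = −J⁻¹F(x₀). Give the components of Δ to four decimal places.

At (1, 3/2): F = (2.0000, -6.0000).
Jacobian J = [[-10·s·t - 2·s + t, -5·s^2 + s + 4], [-4·t^2 + 3, -8·s·t]].
At the point, J = [[-15.5000, 0.0000], [-6.0000, -12.0000]] (det J = 186.0000).
Solving J·Δ = −F gives Δ = (0.1290, -0.5645).

(0.1290, -0.5645)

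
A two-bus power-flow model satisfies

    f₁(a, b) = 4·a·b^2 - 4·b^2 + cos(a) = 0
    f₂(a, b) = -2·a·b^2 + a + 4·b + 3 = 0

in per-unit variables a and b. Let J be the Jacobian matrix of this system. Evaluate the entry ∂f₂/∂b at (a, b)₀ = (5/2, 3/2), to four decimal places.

∂f₂/∂b = -4·a·b + 4.
At (5/2, 3/2) this is -11.0000.

-11.0000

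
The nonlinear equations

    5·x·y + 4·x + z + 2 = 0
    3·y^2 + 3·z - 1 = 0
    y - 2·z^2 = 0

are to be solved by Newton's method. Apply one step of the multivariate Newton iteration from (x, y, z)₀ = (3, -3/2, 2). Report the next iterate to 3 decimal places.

(4.906, -0.551, 0.931)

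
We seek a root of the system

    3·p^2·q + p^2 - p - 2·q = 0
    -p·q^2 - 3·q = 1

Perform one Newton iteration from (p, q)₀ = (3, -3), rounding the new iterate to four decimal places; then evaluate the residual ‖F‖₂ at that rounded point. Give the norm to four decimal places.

At (3, -3): F = (-69.0000, -19.0000).
Jacobian J = [[6·p·q + 2·p - 1, 3·p^2 - 2], [-q^2, -2·p·q - 3]].
At the point, J = [[-49.0000, 25.0000], [-9.0000, 15.0000]] (det J = -510.0000).
Solving J·Δ = −F gives Δ = (-1.0980, 0.6078).
Then the next iterate is (p, q)₁ = (1.9020, -2.3922).
Re-evaluating at (1.9020, -2.3922): F = (-19.462093, -4.707825), so ‖F‖₂ = 20.0234.

20.0234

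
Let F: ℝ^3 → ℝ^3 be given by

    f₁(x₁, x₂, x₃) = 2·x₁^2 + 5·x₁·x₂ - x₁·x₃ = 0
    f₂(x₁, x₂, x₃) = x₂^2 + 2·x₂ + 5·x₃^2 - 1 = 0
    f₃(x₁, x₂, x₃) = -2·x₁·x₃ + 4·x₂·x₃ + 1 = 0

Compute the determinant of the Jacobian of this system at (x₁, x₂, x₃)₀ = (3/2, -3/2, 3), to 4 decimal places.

238.5000

J = [[4·x₁ + 5·x₂ - x₃, 5·x₁, -x₁], [0, 2·x₂ + 2, 10·x₃], [-2·x₃, 4·x₃, -2·x₁ + 4·x₂]].
At the point, J = [[-4.5000, 7.5000, -1.5000], [0.0000, -1.0000, 30.0000], [-6.0000, 12.0000, -9.0000]].
det J = 238.5000.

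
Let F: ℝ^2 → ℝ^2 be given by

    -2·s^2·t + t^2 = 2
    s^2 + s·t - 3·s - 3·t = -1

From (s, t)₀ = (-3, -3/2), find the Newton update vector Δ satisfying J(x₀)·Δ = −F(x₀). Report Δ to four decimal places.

(3.7733, -1.9367)

At (-3, -3/2): F = (27.2500, 28.0000).
Jacobian J = [[-4·s·t, -2·s^2 + 2·t], [2·s + t - 3, s - 3]].
At the point, J = [[-18.0000, -21.0000], [-10.5000, -6.0000]] (det J = -112.5000).
Solving J·Δ = −F gives Δ = (3.7733, -1.9367).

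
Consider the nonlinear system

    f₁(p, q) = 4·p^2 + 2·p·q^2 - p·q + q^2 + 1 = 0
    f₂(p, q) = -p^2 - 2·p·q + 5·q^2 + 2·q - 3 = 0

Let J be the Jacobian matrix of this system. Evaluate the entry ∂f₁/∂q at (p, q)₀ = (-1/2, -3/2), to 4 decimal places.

∂f₁/∂q = 4·p·q - p + 2·q.
At (-1/2, -3/2) this is 0.5000.

0.5000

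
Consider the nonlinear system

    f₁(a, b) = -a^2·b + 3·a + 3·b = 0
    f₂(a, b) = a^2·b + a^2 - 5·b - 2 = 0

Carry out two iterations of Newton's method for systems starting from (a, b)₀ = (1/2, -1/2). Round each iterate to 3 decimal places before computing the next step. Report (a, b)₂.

(0.366, -0.383)

At (1/2, -1/2): F = (0.125, 0.625).
Jacobian J = [[-2·a·b + 3, -a^2 + 3], [2·a·b + 2·a, a^2 - 5]].
At the point, J = [[3.500, 2.750], [0.500, -4.750]] (det J = -18.000).
Solving J·Δ = −F gives Δ = (-0.128, 0.118).
Then the next iterate is (a, b)₁ = (0.372, -0.382).
Round to (0.372, -0.382) and repeat: F = (0.02286, -0.00448), J = [[3.28421, 2.86162], [0.45979, -4.86162]].
Δ = (-0.006, -0.001), so (a, b)₂ = (0.366, -0.383).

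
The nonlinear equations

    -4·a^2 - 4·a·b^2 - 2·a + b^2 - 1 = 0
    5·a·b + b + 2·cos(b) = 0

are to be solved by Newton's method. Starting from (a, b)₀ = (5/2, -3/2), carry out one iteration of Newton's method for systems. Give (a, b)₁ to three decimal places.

(1.596, -0.640)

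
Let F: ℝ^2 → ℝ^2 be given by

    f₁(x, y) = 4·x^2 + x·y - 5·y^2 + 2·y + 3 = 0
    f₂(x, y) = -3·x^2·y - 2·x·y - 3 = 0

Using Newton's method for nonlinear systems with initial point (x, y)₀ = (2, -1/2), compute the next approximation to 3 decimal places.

At (2, -1/2): F = (15.750, 5.000).
Jacobian J = [[8·x + y, x - 10·y + 2], [-6·x·y - 2·y, -3·x^2 - 2·x]].
At the point, J = [[15.500, 9.000], [7.000, -16.000]] (det J = -311.000).
Solving J·Δ = −F gives Δ = (-0.955, -0.105).
Then the next iterate is (x, y)₁ = (1.045, -0.605).

(1.045, -0.605)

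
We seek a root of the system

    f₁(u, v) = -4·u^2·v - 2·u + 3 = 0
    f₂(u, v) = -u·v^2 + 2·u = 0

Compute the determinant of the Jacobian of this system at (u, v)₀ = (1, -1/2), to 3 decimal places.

J = [[-8·u·v - 2, -4·u^2], [-v^2 + 2, -2·u·v]].
At the point, J = [[2.000, -4.000], [1.750, 1.000]].
det J = 9.000.

9.000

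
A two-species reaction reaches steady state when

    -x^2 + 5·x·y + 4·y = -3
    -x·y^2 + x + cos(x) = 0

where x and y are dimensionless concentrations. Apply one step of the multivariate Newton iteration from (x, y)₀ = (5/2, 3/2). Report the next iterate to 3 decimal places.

At (5/2, 3/2): F = (21.500, -3.92614).
Jacobian J = [[-2·x + 5·y, 5·x + 4], [-y^2 - sin(x) + 1, -2·x·y]].
At the point, J = [[2.500, 16.500], [-1.84847, -7.500]] (det J = 11.74979).
Solving J·Δ = −F gives Δ = (8.210, -2.547).
Then the next iterate is (x, y)₁ = (10.710, -1.047).

(10.710, -1.047)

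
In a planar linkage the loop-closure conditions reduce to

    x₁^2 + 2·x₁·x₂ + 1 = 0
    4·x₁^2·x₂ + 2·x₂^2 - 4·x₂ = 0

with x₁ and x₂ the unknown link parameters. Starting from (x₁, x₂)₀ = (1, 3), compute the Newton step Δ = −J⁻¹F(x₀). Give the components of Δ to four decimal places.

At (1, 3): F = (8.0000, 18.0000).
Jacobian J = [[2·x₁ + 2·x₂, 2·x₁], [8·x₁·x₂, 4·x₁^2 + 4·x₂ - 4]].
At the point, J = [[8.0000, 2.0000], [24.0000, 12.0000]] (det J = 48.0000).
Solving J·Δ = −F gives Δ = (-1.2500, 1.0000).

(-1.2500, 1.0000)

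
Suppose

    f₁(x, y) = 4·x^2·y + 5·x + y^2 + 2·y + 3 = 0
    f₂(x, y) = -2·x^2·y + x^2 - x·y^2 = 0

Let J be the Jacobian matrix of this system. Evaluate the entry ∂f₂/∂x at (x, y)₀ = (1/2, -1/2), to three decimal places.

∂f₂/∂x = -4·x·y + 2·x - y^2.
At (1/2, -1/2) this is 1.750.

1.750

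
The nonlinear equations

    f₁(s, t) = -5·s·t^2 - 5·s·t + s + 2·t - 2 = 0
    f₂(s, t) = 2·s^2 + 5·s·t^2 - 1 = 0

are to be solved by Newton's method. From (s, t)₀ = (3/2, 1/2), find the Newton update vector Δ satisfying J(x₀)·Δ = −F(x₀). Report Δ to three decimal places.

At (3/2, 1/2): F = (-5.125, 5.375).
Jacobian J = [[-5·t^2 - 5·t + 1, -10·s·t - 5·s + 2], [4·s + 5·t^2, 10·s·t]].
At the point, J = [[-2.750, -13.000], [7.250, 7.500]] (det J = 73.625).
Solving J·Δ = −F gives Δ = (-0.427, -0.304).

(-0.427, -0.304)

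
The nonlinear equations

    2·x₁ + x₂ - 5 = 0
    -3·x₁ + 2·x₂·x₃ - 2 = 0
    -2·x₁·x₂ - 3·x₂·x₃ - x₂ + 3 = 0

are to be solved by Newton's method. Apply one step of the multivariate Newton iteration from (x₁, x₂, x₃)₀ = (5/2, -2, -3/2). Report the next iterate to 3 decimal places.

At (5/2, -2, -3/2): F = (-2.000, -3.500, 6.000).
Jacobian J = [[2, 1, 0], [-3, 2·x₃, 2·x₂], [-2·x₂, -2·x₁ - 3·x₃ - 1, -3·x₂]].
At the point, J = [[2.000, 1.000, 0.000], [-3.000, -3.000, -4.000], [4.000, -1.500, 6.000]] (det J = -46.000).
Solving J·Δ = −F gives Δ = (0.978, 0.043, -1.641).
Then the next iterate is (x₁, x₂, x₃)₁ = (3.478, -1.957, -3.141).

(3.478, -1.957, -3.141)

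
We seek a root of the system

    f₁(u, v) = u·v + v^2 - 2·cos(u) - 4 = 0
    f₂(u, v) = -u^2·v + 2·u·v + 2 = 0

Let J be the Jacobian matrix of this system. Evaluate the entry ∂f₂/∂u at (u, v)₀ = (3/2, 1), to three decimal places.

∂f₂/∂u = -2·u·v + 2·v.
At (3/2, 1) this is -1.000.

-1.000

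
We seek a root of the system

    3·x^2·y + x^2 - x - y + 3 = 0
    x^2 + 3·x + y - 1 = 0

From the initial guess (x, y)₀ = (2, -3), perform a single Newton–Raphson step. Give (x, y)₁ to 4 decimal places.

(1.1455, -3.0182)

At (2, -3): F = (-28.0000, 6.0000).
Jacobian J = [[6·x·y + 2·x - 1, 3·x^2 - 1], [2·x + 3, 1]].
At the point, J = [[-33.0000, 11.0000], [7.0000, 1.0000]] (det J = -110.0000).
Solving J·Δ = −F gives Δ = (-0.8545, -0.0182).
Then the next iterate is (x, y)₁ = (1.1455, -3.0182).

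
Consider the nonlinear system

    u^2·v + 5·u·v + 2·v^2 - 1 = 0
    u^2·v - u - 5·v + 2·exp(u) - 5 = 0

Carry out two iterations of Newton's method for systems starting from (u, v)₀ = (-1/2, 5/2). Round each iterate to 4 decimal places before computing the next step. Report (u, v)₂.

(1.3283, -1.4748)

At (-1/2, 5/2): F = (5.8750, -15.161939).
Jacobian J = [[2·u·v + 5·v, u^2 + 5·u + 4·v], [2·u·v + 2·exp(u) - 1, u^2 - 5]].
At the point, J = [[10.0000, 7.7500], [-2.286939, -4.7500]] (det J = -29.776225).
Solving J·Δ = −F gives Δ = (3.0091, -4.6407).
Then the next iterate is (u, v)₁ = (2.5091, -2.1407).
Round to (2.5091, -2.1407) and repeat: F = (-32.167913, 14.305167), J = [[-21.445961, 10.278283], [12.845260, 1.295583]].
Δ = (-1.1808, 0.6659), so (u, v)₂ = (1.3283, -1.4748).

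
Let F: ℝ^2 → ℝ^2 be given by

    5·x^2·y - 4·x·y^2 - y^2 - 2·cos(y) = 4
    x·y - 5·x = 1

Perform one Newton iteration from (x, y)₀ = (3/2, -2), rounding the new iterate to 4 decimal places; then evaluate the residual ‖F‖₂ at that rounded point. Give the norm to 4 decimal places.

2.0927

At (3/2, -2): F = (-53.667706, -11.5000).
Jacobian J = [[10·x·y - 4·y^2, 5·x^2 - 8·x·y - 2·y + 2·sin(y)], [y - 5, x]].
At the point, J = [[-46.0000, 37.431405], [-7.0000, 1.5000]] (det J = 193.019836).
Solving J·Δ = −F gives Δ = (-1.8131, -0.7944).
Then the next iterate is (x, y)₁ = (-0.3131, -2.7944).
Re-evaluating at (-0.3131, -2.7944): F = (-1.518126, 1.440427), so ‖F‖₂ = 2.0927.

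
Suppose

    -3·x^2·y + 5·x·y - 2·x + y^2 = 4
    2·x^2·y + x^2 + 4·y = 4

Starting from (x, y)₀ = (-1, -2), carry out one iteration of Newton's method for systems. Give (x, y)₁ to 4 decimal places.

At (-1, -2): F = (18.0000, -15.0000).
Jacobian J = [[-6·x·y + 5·y - 2, -3·x^2 + 5·x + 2·y], [4·x·y + 2·x, 2·x^2 + 4]].
At the point, J = [[-24.0000, -12.0000], [6.0000, 6.0000]] (det J = -72.0000).
Solving J·Δ = −F gives Δ = (-1.0000, 3.5000).
Then the next iterate is (x, y)₁ = (-2.0000, 1.5000).

(-2.0000, 1.5000)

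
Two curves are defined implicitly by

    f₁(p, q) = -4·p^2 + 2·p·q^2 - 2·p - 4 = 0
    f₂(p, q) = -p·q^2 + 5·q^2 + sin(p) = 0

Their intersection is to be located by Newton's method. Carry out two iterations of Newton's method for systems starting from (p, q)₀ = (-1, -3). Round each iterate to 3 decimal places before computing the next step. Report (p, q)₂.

(-0.130, -0.888)

At (-1, -3): F = (-24.000, 53.15853).
Jacobian J = [[-8·p + 2·q^2 - 2, 4·p·q], [-q^2 + cos(p), -2·p·q + 10·q]].
At the point, J = [[24.000, 12.000], [-8.45970, -36.000]] (det J = -762.48363).
Solving J·Δ = −F gives Δ = (0.297, 1.407).
Then the next iterate is (p, q)₁ = (-0.703, -1.593).
Round to (-0.703, -1.593) and repeat: F = (-8.13877, 13.82570), J = [[8.69930, 4.47952], [-1.77474, -18.16976]].
Δ = (0.573, 0.705), so (p, q)₂ = (-0.130, -0.888).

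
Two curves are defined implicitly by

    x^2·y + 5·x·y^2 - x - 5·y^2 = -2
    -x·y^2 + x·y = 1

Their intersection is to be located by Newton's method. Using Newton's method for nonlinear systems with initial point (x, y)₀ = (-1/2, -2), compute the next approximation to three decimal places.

At (-1/2, -2): F = (-28.000, 2.000).
Jacobian J = [[2·x·y + 5·y^2 - 1, x^2 + 10·x·y - 10·y], [-y^2 + y, -2·x·y + x]].
At the point, J = [[21.000, 30.250], [-6.000, -2.500]] (det J = 129.000).
Solving J·Δ = −F gives Δ = (-0.074, 0.977).
Then the next iterate is (x, y)₁ = (-0.574, -1.023).

(-0.574, -1.023)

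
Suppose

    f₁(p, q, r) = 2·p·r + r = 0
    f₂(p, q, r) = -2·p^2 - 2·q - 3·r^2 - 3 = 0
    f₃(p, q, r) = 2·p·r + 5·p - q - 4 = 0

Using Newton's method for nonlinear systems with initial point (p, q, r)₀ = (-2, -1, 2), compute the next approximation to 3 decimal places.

At (-2, -1, 2): F = (-6.000, -21.000, -21.000).
Jacobian J = [[2·r, 0, 2·p + 1], [-4·p, -2, -6·r], [2·r + 5, -1, 2·p]].
At the point, J = [[4.000, 0.000, -3.000], [8.000, -2.000, -12.000], [9.000, -1.000, -4.000]] (det J = -46.000).
Solving J·Δ = −F gives Δ = (1.891, -6.065, 0.522).
Then the next iterate is (p, q, r)₁ = (-0.109, -7.065, 2.522).

(-0.109, -7.065, 2.522)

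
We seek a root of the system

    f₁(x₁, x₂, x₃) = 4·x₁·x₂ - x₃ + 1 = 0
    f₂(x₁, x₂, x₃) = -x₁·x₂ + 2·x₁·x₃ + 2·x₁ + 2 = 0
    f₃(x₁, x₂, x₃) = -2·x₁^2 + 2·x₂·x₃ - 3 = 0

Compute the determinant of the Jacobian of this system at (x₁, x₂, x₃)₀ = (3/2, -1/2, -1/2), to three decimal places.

-97.500

J = [[4·x₂, 4·x₁, -1], [-x₂ + 2·x₃ + 2, -x₁, 2·x₁], [-4·x₁, 2·x₃, 2·x₂]].
At the point, J = [[-2.000, 6.000, -1.000], [1.500, -1.500, 3.000], [-6.000, -1.000, -1.000]].
det J = -97.500.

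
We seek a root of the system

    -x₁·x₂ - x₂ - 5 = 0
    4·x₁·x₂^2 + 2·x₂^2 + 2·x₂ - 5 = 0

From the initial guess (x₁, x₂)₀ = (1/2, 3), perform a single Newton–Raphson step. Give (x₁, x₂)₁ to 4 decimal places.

At (1/2, 3): F = (-9.5000, 37.0000).
Jacobian J = [[-x₂, -x₁ - 1], [4·x₂^2, 8·x₁·x₂ + 4·x₂ + 2]].
At the point, J = [[-3.0000, -1.5000], [36.0000, 26.0000]] (det J = -24.0000).
Solving J·Δ = −F gives Δ = (-7.9792, 9.6250).
Then the next iterate is (x₁, x₂)₁ = (-7.4792, 12.6250).

(-7.4792, 12.6250)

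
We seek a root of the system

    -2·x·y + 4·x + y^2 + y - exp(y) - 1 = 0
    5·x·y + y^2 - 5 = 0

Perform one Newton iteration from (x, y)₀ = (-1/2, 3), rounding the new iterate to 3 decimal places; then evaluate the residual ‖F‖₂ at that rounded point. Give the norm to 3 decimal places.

3.320

At (-1/2, 3): F = (-8.08554, -3.500).
Jacobian J = [[-2·y + 4, -2·x + 2·y - exp(y) + 1], [5·y, 5·x + 2·y]].
At the point, J = [[-2.000, -12.08554], [15.000, 3.500]] (det J = 174.28305).
Solving J·Δ = −F gives Δ = (0.405, -0.736).
Then the next iterate is (x, y)₁ = (-0.095, 2.264).
Re-evaluating at (-0.095, 2.264): F = (-3.18164, -0.94970), so ‖F‖₂ = 3.320.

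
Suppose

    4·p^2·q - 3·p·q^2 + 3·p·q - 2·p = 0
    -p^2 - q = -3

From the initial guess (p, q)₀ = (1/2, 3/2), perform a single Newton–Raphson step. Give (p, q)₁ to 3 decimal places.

(1.333, 1.917)

At (1/2, 3/2): F = (-0.625, 1.250).
Jacobian J = [[8·p·q - 3·q^2 + 3·q - 2, 4·p^2 - 6·p·q + 3·p], [-2·p, -1]].
At the point, J = [[1.750, -2.000], [-1.000, -1.000]] (det J = -3.750).
Solving J·Δ = −F gives Δ = (0.833, 0.417).
Then the next iterate is (p, q)₁ = (1.333, 1.917).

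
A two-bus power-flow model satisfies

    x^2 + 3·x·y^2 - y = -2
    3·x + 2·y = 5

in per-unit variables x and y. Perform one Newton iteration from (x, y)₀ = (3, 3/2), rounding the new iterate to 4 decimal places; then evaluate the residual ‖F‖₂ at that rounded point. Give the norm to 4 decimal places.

5.4447

At (3, 3/2): F = (29.7500, 7.0000).
Jacobian J = [[2·x + 3·y^2, 6·x·y - 1], [3, 2]].
At the point, J = [[12.7500, 26.0000], [3.0000, 2.0000]] (det J = -52.5000).
Solving J·Δ = −F gives Δ = (-2.3333, 0.0000).
Then the next iterate is (x, y)₁ = (0.6667, 1.5000).
Re-evaluating at (0.6667, 1.5000): F = (5.444714, 0.0001), so ‖F‖₂ = 5.4447.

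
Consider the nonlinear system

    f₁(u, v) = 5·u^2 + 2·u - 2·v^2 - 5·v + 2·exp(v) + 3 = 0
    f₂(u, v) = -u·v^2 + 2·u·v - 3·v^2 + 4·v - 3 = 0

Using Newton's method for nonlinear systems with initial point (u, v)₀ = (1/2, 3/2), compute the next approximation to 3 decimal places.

(-0.015, 0.816)

At (1/2, 3/2): F = (2.21338, -3.375).
Jacobian J = [[10·u + 2, -4·v + 2·exp(v) - 5], [-v^2 + 2·v, -2·u·v + 2·u - 6·v + 4]].
At the point, J = [[7.000, -2.03662], [0.750, -5.500]] (det J = -36.97253).
Solving J·Δ = −F gives Δ = (-0.515, -0.684).
Then the next iterate is (u, v)₁ = (-0.015, 0.816).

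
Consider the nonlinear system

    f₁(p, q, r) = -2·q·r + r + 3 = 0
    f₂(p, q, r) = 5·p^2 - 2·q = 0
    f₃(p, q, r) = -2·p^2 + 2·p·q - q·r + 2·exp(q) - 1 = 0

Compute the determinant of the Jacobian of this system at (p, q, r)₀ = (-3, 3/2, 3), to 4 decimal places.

207.8027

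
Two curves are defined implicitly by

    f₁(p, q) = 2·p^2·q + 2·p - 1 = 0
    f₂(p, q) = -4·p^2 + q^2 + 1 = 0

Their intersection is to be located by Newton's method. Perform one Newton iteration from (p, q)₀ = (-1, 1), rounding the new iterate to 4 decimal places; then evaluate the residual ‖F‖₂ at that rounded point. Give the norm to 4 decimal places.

At (-1, 1): F = (-1.0000, -2.0000).
Jacobian J = [[4·p·q + 2, 2·p^2], [-8·p, 2·q]].
At the point, J = [[-2.0000, 2.0000], [8.0000, 2.0000]] (det J = -20.0000).
Solving J·Δ = −F gives Δ = (0.1000, 0.6000).
Then the next iterate is (p, q)₁ = (-0.9000, 1.6000).
Re-evaluating at (-0.9000, 1.6000): F = (-0.2080, 0.3200), so ‖F‖₂ = 0.3817.

0.3817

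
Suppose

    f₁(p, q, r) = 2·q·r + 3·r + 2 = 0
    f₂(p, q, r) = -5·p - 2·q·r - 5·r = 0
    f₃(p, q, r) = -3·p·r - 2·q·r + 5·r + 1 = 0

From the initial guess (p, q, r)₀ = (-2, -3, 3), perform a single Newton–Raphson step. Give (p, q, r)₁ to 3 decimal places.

At (-2, -3, 3): F = (-7.000, 13.000, 52.000).
Jacobian J = [[0, 2·r, 2·q + 3], [-5, -2·r, -2·q - 5], [-3·r, -2·r, -3·p - 2·q + 5]].
At the point, J = [[0.000, 6.000, -3.000], [-5.000, -6.000, 1.000], [-9.000, -6.000, 17.000]] (det J = 528.000).
Solving J·Δ = −F gives Δ = (1.977, 0.195, -1.943).
Then the next iterate is (p, q, r)₁ = (-0.023, -2.805, 1.057).

(-0.023, -2.805, 1.057)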